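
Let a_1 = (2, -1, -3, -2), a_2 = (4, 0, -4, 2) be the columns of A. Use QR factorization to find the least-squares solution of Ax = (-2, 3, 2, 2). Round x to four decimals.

a_1 = (2, -1, -3, -2); ‖a_1‖ = 4.2426, so q_1 = (0.4714, -0.2357, -0.7071, -0.4714).
q_1·a_2 = 0.4714·4 + (-0.2357)·0 + (-0.7071)·(-4) + (-0.4714)·2 = 3.7712.
u_2 = a_2 − 3.7712·q_1 = (2.2222, 0.8889, -1.3333, 3.7778).
‖u_2‖ = 4.6667, so q_2 = (0.4762, 0.1905, -0.2857, 0.8095).
Qᵀb = (-4.0069, 0.6667).
Back-substitute: x_2 = 0.6667/4.6667 = 0.1429.
x_1 = (-4.0069 − 3.7712·0.1429)/4.2426 = -1.0714.

x = (-1.0714, 0.1429)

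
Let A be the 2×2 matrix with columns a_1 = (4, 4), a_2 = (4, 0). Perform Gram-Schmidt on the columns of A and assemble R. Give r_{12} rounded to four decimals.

e_1 = a_1/‖a_1‖ = (4, 4)/5.6569 = (0.7071, 0.7071).
r_{12} = e_1·a_2 = 2.8284.

r_{12} = 2.8284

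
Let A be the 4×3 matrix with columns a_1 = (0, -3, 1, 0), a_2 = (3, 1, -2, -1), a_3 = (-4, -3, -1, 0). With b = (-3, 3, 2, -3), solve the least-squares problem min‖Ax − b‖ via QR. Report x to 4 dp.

x = (-1.0878, -0.8927, -0.0732)

a_1 = (0, -3, 1, 0); ‖a_1‖ = 3.1623, so q_1 = (0.0000, -0.9487, 0.3162, 0.0000).
q_1·a_2 = 0.0000·3 + (-0.9487)·1 + 0.3162·(-2) + 0.0000·(-1) = -1.5811.
u_2 = a_2 + 1.5811·q_1 = (3.0000, -0.5000, -1.5000, -1.0000).
‖u_2‖ = 3.5355, so q_2 = (0.8485, -0.1414, -0.4243, -0.2828).
q_1·a_3 = 0.0000·(-4) + (-0.9487)·(-3) + 0.3162·(-1) + 0.0000·0 = 2.5298; q_2·a_3 = 0.8485·(-4) + (-0.1414)·(-3) + (-0.4243)·(-1) + (-0.2828)·0 = -2.5456.
u_3 = a_3 − 2.5298·q_1 + 2.5456·q_2 = (-1.8400, -0.9600, -2.8800, -0.7200).
‖u_3‖ = 3.6222, so q_3 = (-0.5080, -0.2650, -0.7951, -0.1988).
Qᵀb = (-2.2136, -2.9698, -0.2650).
Back-substitute: x_3 = -0.2650/3.6222 = -0.0732.
x_2 = (-2.9698 + 2.5456·(-0.0732))/3.5355 = -0.8927.
x_1 = (-2.2136 + 1.5811·(-0.8927) − 2.5298·(-0.0732))/3.1623 = -1.0878.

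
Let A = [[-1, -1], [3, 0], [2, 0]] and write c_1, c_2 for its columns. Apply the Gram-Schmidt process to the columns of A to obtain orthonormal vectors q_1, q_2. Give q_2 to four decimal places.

q_1 = c_1/‖c_1‖ = (-1, 3, 2)/3.7417 = (-0.2673, 0.8018, 0.5345).
r_{12} = q_1·c_2 = 0.2673.
u_2 = c_2 − 0.2673·q_1 = (-0.9286, -0.2143, -0.1429).
‖u_2‖ = 0.9636, so q_2 = (-0.9636, -0.2224, -0.1482).

q_2 = (-0.9636, -0.2224, -0.1482)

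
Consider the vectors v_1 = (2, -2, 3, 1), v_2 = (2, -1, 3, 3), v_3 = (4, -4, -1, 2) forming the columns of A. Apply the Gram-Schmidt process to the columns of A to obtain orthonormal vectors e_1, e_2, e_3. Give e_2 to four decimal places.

e_2 = (0.0000, 0.4472, 0.0000, 0.8944)

v_1 = (2, -2, 3, 1); ‖v_1‖ = 4.2426, so e_1 = (0.4714, -0.4714, 0.7071, 0.2357).
e_1·v_2 = 0.4714·2 + (-0.4714)·(-1) + 0.7071·3 + 0.2357·3 = 4.2426.
u_2 = v_2 − 4.2426·e_1 = (0.0000, 1.0000, 0.0000, 2.0000).
‖u_2‖ = 2.2361, so e_2 = (0.0000, 0.4472, 0.0000, 0.8944).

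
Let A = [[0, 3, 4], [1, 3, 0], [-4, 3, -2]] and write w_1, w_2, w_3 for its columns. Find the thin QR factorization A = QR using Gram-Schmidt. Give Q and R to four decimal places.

Q = [[0.0000, 0.6362, 0.7715], [0.2425, 0.7485, -0.6172], [-0.9701, 0.1871, -0.1543]], R = [[4.1231, -2.1828, 1.9403], [0.0000, 4.7154, 2.1706], [0.0000, 0.0000, 3.3947]]

w_1 = (0, 1, -4); ‖w_1‖ = 4.1231, so q_1 = (0.0000, 0.2425, -0.9701).
q_1·w_2 = 0.0000·3 + 0.2425·3 + (-0.9701)·3 = -2.1828.
u_2 = w_2 + 2.1828·q_1 = (3.0000, 3.5294, 0.8824).
‖u_2‖ = 4.7154, so q_2 = (0.6362, 0.7485, 0.1871).
q_1·w_3 = 0.0000·4 + 0.2425·0 + (-0.9701)·(-2) = 1.9403; q_2·w_3 = 0.6362·4 + 0.7485·0 + 0.1871·(-2) = 2.1706.
u_3 = w_3 − 1.9403·q_1 − 2.1706·q_2 = (2.6190, -2.0952, -0.5238).
‖u_3‖ = 3.3947, so q_3 = (0.7715, -0.6172, -0.1543).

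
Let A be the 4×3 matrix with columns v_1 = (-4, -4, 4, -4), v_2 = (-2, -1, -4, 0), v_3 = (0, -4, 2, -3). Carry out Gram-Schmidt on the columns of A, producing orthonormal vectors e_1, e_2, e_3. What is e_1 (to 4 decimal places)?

v_1 = (-4, -4, 4, -4); ‖v_1‖ = 8.0000, so e_1 = (-0.5000, -0.5000, 0.5000, -0.5000).

e_1 = (-0.5000, -0.5000, 0.5000, -0.5000)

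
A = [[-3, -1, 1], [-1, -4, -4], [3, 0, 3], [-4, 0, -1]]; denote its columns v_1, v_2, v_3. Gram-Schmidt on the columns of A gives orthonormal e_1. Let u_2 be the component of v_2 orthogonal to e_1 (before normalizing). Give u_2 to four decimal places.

u_2 = (-0.4000, -3.8000, -0.6000, 0.8000)

v_1 = (-3, -1, 3, -4); ‖v_1‖ = 5.9161, so e_1 = (-0.5071, -0.1690, 0.5071, -0.6761).
e_1·v_2 = (-0.5071)·(-1) + (-0.1690)·(-4) + 0.5071·0 + (-0.6761)·0 = 1.1832.
u_2 = v_2 − 1.1832·e_1 = (-0.4000, -3.8000, -0.6000, 0.8000).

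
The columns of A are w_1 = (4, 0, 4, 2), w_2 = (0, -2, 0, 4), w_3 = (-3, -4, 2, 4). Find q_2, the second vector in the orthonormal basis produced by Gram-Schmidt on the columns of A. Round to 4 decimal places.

w_1 = (4, 0, 4, 2); ‖w_1‖ = 6.0000, so q_1 = (0.6667, 0.0000, 0.6667, 0.3333).
q_1·w_2 = 0.6667·0 + 0.0000·(-2) + 0.6667·0 + 0.3333·4 = 1.3333.
u_2 = w_2 − 1.3333·q_1 = (-0.8889, -2.0000, -0.8889, 3.5556).
‖u_2‖ = 4.2687, so q_2 = (-0.2082, -0.4685, -0.2082, 0.8329).

q_2 = (-0.2082, -0.4685, -0.2082, 0.8329)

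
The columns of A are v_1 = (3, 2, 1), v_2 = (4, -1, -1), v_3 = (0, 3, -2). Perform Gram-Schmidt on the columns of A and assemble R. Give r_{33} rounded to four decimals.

r_{33} = 3.2883

q_1 = v_1/‖v_1‖ = (3, 2, 1)/3.7417 = (0.8018, 0.5345, 0.2673).
r_{12} = q_1·v_2 = 2.4054.
u_2 = v_2 − 2.4054·q_1 = (2.0714, -2.2857, -1.6429).
‖u_2‖ = 3.4949, so q_2 = (0.5927, -0.6540, -0.4701).
r_{13} = q_1·v_3 = 1.0690; r_{23} = q_2·v_3 = -1.0219.
u_3 = v_3 − 1.0690·q_1 + 1.0219·q_2 = (-0.2515, 1.7602, -2.7661).
r_{33} = ‖u_3‖ = 3.2883.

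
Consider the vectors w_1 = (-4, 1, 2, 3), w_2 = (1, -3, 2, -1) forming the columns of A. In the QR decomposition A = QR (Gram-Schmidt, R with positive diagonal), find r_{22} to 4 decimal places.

r_{22} = 3.7148

w_1 = (-4, 1, 2, 3); ‖w_1‖ = 5.4772, so e_1 = (-0.7303, 0.1826, 0.3651, 0.5477).
e_1·w_2 = (-0.7303)·1 + 0.1826·(-3) + 0.3651·2 + 0.5477·(-1) = -1.0954.
u_2 = w_2 + 1.0954·e_1 = (0.2000, -2.8000, 2.4000, -0.4000).
r_{22} = ‖u_2‖ = 3.7148.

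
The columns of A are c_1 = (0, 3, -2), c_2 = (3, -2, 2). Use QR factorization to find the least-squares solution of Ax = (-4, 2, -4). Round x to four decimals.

c_1 = (0, 3, -2); ‖c_1‖ = 3.6056, so e_1 = (0.0000, 0.8321, -0.5547).
e_1·c_2 = 0.0000·3 + 0.8321·(-2) + (-0.5547)·2 = -2.7735.
u_2 = c_2 + 2.7735·e_1 = (3.0000, 0.3077, 0.4615).
‖u_2‖ = 3.0509, so e_2 = (0.9833, 0.1009, 0.1513).
Qᵀb = (3.8829, -4.3367).
Back-substitute: x_2 = -4.3367/3.0509 = -1.4215.
x_1 = (3.8829 + 2.7735·(-1.4215))/3.6056 = -0.0165.

x = (-0.0165, -1.4215)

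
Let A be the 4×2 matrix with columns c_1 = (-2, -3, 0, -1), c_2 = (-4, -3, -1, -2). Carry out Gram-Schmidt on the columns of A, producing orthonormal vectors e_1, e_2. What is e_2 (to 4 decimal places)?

c_1 = (-2, -3, 0, -1); ‖c_1‖ = 3.7417, so e_1 = (-0.5345, -0.8018, 0.0000, -0.2673).
e_1·c_2 = (-0.5345)·(-4) + (-0.8018)·(-3) + 0.0000·(-1) + (-0.2673)·(-2) = 5.0780.
u_2 = c_2 − 5.0780·e_1 = (-1.2857, 1.0714, -1.0000, -0.6429).
‖u_2‖ = 2.0529, so e_2 = (-0.6263, 0.5219, -0.4871, -0.3132).

e_2 = (-0.6263, 0.5219, -0.4871, -0.3132)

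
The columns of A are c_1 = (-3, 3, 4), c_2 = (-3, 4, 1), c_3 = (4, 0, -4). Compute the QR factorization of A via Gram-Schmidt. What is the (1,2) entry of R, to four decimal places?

r_{12} = 4.2875

c_1 = (-3, 3, 4); ‖c_1‖ = 5.8310, so e_1 = (-0.5145, 0.5145, 0.6860).
r_{12} = e_1·c_2 = 4.2875.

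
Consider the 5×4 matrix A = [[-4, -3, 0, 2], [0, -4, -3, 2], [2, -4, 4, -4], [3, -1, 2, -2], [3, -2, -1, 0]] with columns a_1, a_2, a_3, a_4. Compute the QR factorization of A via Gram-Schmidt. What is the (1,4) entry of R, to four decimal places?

e_1 = a_1/‖a_1‖ = (-4, 0, 2, 3, 3)/6.1644 = (-0.6489, 0.0000, 0.3244, 0.4867, 0.4867).
r_{14} = e_1·a_4 = -3.5689.

r_{14} = -3.5689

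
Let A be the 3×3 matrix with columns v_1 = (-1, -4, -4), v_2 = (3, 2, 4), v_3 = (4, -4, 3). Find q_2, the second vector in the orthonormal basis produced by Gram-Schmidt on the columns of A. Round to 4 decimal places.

q_2 = (0.8301, -0.4842, 0.2767)

v_1 = (-1, -4, -4); ‖v_1‖ = 5.7446, so q_1 = (-0.1741, -0.6963, -0.6963).
q_1·v_2 = (-0.1741)·3 + (-0.6963)·2 + (-0.6963)·4 = -4.7001.
u_2 = v_2 + 4.7001·q_1 = (2.1818, -1.2727, 0.7273).
‖u_2‖ = 2.6285, so q_2 = (0.8301, -0.4842, 0.2767).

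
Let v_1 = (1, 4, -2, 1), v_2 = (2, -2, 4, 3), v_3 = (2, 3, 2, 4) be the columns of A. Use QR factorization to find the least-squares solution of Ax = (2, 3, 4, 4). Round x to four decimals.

x = (-0.9455, -0.5091, 1.8000)

q_1 = v_1/‖v_1‖ = (1, 4, -2, 1)/4.6904 = (0.2132, 0.8528, -0.4264, 0.2132).
r_{12} = q_1·v_2 = -2.3452.
u_2 = v_2 + 2.3452·q_1 = (2.5000, 0.0000, 3.0000, 3.5000).
‖u_2‖ = 5.2440, so q_2 = (0.4767, 0.0000, 0.5721, 0.6674).
r_{13} = q_1·v_3 = 2.9848; r_{23} = q_2·v_3 = 4.7673.
u_3 = v_3 − 2.9848·q_1 − 4.7673·q_2 = (-0.9091, 0.4545, 0.5455, 0.1818).
‖u_3‖ = 1.1677, so q_3 = (-0.7785, 0.3892, 0.4671, 0.1557).
Qᵀb = (2.1320, 5.9115, 2.1019).
Back-substitute: x_3 = 2.1019/1.1677 = 1.8000.
x_2 = (5.9115 − 4.7673·1.8000)/5.2440 = -0.5091.
x_1 = (2.1320 + 2.3452·(-0.5091) − 2.9848·1.8000)/4.6904 = -0.9455.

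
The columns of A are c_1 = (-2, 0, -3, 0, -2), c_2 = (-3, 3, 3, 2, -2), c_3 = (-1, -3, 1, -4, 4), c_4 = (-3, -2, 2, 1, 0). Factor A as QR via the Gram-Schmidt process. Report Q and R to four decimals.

Q = [[-0.4851, -0.4876, -0.6714, -0.1621], [0.0000, 0.5075, -0.2650, -0.7794], [-0.7276, 0.5374, 0.2044, 0.1719], [0.0000, 0.3383, -0.5515, 0.5724], [-0.4851, -0.3184, 0.3647, -0.0957]], R = [[4.1231, 0.2425, -2.1828, 0.0000], [0.0000, 5.9111, -3.1247, 1.8609], [0.0000, 0.0000, 5.3359, 2.4016], [0.0000, 0.0000, 0.0000, 2.9613]]

c_1 = (-2, 0, -3, 0, -2); ‖c_1‖ = 4.1231, so q_1 = (-0.4851, 0.0000, -0.7276, 0.0000, -0.4851).
q_1·c_2 = (-0.4851)·(-3) + 0.0000·3 + (-0.7276)·3 + 0.0000·2 + (-0.4851)·(-2) = 0.2425.
u_2 = c_2 − 0.2425·q_1 = (-2.8824, 3.0000, 3.1765, 2.0000, -1.8824).
‖u_2‖ = 5.9111, so q_2 = (-0.4876, 0.5075, 0.5374, 0.3383, -0.3184).
q_1·c_3 = (-0.4851)·(-1) + 0.0000·(-3) + (-0.7276)·1 + 0.0000·(-4) + (-0.4851)·4 = -2.1828; q_2·c_3 = (-0.4876)·(-1) + 0.5075·(-3) + 0.5374·1 + 0.3383·(-4) + (-0.3184)·4 = -3.1247.
u_3 = c_3 + 2.1828·q_1 + 3.1247·q_2 = (-3.5825, -1.4141, 1.0909, -2.9428, 1.9461).
‖u_3‖ = 5.3359, so q_3 = (-0.6714, -0.2650, 0.2044, -0.5515, 0.3647).
q_1·c_4 = (-0.4851)·(-3) + 0.0000·(-2) + (-0.7276)·2 + 0.0000·1 + (-0.4851)·0 = 0.0000; q_2·c_4 = (-0.4876)·(-3) + 0.5075·(-2) + 0.5374·2 + 0.3383·1 + (-0.3184)·0 = 1.8609; q_3·c_4 = (-0.6714)·(-3) + (-0.2650)·(-2) + 0.2044·2 + (-0.5515)·1 + 0.3647·0 = 2.4016.
u_4 = c_4 + 0.0000·q_1 − 1.8609·q_2 − 2.4016·q_3 = (-0.4801, -2.3079, 0.5090, 1.6949, -0.2833).
‖u_4‖ = 2.9613, so q_4 = (-0.1621, -0.7794, 0.1719, 0.5724, -0.0957).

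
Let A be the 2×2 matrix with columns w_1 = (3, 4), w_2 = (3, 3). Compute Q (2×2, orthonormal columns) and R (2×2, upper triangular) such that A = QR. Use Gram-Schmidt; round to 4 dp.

w_1 = (3, 4); ‖w_1‖ = 5.0000, so e_1 = (0.6000, 0.8000).
e_1·w_2 = 0.6000·3 + 0.8000·3 = 4.2000.
u_2 = w_2 − 4.2000·e_1 = (0.4800, -0.3600).
‖u_2‖ = 0.6000, so e_2 = (0.8000, -0.6000).

Q = [[0.6000, 0.8000], [0.8000, -0.6000]], R = [[5.0000, 4.2000], [0.0000, 0.6000]]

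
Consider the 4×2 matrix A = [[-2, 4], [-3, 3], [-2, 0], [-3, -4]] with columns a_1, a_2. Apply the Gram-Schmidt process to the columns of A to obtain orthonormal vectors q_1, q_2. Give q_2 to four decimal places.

a_1 = (-2, -3, -2, -3); ‖a_1‖ = 5.0990, so q_1 = (-0.3922, -0.5883, -0.3922, -0.5883).
q_1·a_2 = (-0.3922)·4 + (-0.5883)·3 + (-0.3922)·0 + (-0.5883)·(-4) = -0.9806.
u_2 = a_2 + 0.9806·q_1 = (3.6154, 2.4231, -0.3846, -4.5769).
‖u_2‖ = 6.3276, so q_2 = (0.5714, 0.3829, -0.0608, -0.7233).

q_2 = (0.5714, 0.3829, -0.0608, -0.7233)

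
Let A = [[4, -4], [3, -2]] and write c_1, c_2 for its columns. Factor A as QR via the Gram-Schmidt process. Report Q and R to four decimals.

Q = [[0.8000, -0.6000], [0.6000, 0.8000]], R = [[5.0000, -4.4000], [0.0000, 0.8000]]

q_1 = c_1/‖c_1‖ = (4, 3)/5.0000 = (0.8000, 0.6000).
r_{12} = q_1·c_2 = -4.4000.
u_2 = c_2 + 4.4000·q_1 = (-0.4800, 0.6400).
‖u_2‖ = 0.8000, so q_2 = (-0.6000, 0.8000).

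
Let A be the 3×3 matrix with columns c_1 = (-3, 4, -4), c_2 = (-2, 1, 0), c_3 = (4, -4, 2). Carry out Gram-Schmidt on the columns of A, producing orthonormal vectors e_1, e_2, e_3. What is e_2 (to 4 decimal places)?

e_2 = (-0.7925, 0.0152, 0.6096)

c_1 = (-3, 4, -4); ‖c_1‖ = 6.4031, so e_1 = (-0.4685, 0.6247, -0.6247).
e_1·c_2 = (-0.4685)·(-2) + 0.6247·1 + (-0.6247)·0 = 1.5617.
u_2 = c_2 − 1.5617·e_1 = (-1.2683, 0.0244, 0.9756).
‖u_2‖ = 1.6003, so e_2 = (-0.7925, 0.0152, 0.6096).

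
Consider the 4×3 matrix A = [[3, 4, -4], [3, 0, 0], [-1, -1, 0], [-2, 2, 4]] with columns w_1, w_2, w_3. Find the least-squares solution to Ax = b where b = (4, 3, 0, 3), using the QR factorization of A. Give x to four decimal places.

x = (0.8365, 0.9292, 0.6301)

e_1 = w_1/‖w_1‖ = (3, 3, -1, -2)/4.7958 = (0.6255, 0.6255, -0.2085, -0.4170).
r_{12} = e_1·w_2 = 1.8766.
u_2 = w_2 − 1.8766·e_1 = (2.8261, -1.1739, -0.6087, 2.7826).
‖u_2‖ = 4.1807, so e_2 = (0.6760, -0.2808, -0.1456, 0.6656).
r_{13} = e_1·w_3 = -4.1703; r_{23} = e_2·w_3 = -0.0416.
u_3 = w_3 + 4.1703·e_1 + 0.0416·e_2 = (-1.3632, 2.5970, -0.8756, 2.2886).
‖u_3‖ = 3.8219, so e_3 = (-0.3567, 0.6795, -0.2291, 0.5988).
Qᵀb = (3.1277, 3.8583, 2.4082).
Back-substitute: x_3 = 2.4082/3.8219 = 0.6301.
x_2 = (3.8583 + 0.0416·0.6301)/4.1807 = 0.9292.
x_1 = (3.1277 − 1.8766·0.9292 + 4.1703·0.6301)/4.7958 = 0.8365.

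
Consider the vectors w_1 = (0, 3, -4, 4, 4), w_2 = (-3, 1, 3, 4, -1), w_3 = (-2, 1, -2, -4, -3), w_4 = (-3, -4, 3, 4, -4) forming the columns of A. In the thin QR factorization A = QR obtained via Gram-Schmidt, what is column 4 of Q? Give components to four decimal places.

e_4 = (-0.1181, -0.7084, -0.4877, 0.3721, -0.3285)

e_1 = w_1/‖w_1‖ = (0, 3, -4, 4, 4)/7.5498 = (0.0000, 0.3974, -0.5298, 0.5298, 0.5298).
r_{12} = e_1·w_2 = 0.3974.
u_2 = w_2 − 0.3974·e_1 = (-3.0000, 0.8421, 3.2105, 3.7895, -1.2105).
‖u_2‖ = 5.9868, so e_2 = (-0.5011, 0.1407, 0.5363, 0.6330, -0.2022).
r_{13} = e_1·w_3 = -2.2517; r_{23} = e_2·w_3 = -1.8549.
u_3 = w_3 + 2.2517·e_1 + 1.8549·e_2 = (-2.9295, 2.1557, -2.1982, -1.6329, -2.1821).
‖u_3‖ = 5.0487, so e_3 = (-0.5803, 0.4270, -0.4354, -0.3234, -0.4322).
r_{14} = e_1·w_4 = -3.1789; r_{24} = e_2·w_4 = 5.8901; r_{34} = e_3·w_4 = -0.8382.
u_4 = w_4 + 3.1789·e_1 − 5.8901·e_2 + 0.8382·e_3 = (-0.5349, -3.2074, -2.2079, 1.6848, -1.4871).
‖u_4‖ = 4.5275, so e_4 = (-0.1181, -0.7084, -0.4877, 0.3721, -0.3285).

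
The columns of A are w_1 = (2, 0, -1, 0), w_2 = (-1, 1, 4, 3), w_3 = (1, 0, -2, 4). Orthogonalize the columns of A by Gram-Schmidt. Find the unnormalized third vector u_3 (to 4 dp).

w_1 = (2, 0, -1, 0); ‖w_1‖ = 2.2361, so q_1 = (0.8944, 0.0000, -0.4472, 0.0000).
q_1·w_2 = 0.8944·(-1) + 0.0000·1 + (-0.4472)·4 + 0.0000·3 = -2.6833.
u_2 = w_2 + 2.6833·q_1 = (1.4000, 1.0000, 2.8000, 3.0000).
‖u_2‖ = 4.4497, so q_2 = (0.3146, 0.2247, 0.6293, 0.6742).
q_1·w_3 = 0.8944·1 + 0.0000·0 + (-0.4472)·(-2) + 0.0000·4 = 1.7889; q_2·w_3 = 0.3146·1 + 0.2247·0 + 0.6293·(-2) + 0.6742·4 = 1.7529.
u_3 = w_3 − 1.7889·q_1 − 1.7529·q_2 = (-1.1515, -0.3939, -2.3030, 2.8182).

u_3 = (-1.1515, -0.3939, -2.3030, 2.8182)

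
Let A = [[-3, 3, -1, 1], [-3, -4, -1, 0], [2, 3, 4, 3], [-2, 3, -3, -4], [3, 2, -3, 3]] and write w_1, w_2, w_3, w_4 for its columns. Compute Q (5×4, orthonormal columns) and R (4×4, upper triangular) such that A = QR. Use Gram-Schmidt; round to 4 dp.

Q = [[-0.5071, 0.5642, 0.0619, 0.5494], [-0.5071, -0.4830, -0.0717, 0.4030], [0.3381, 0.3718, 0.6433, 0.1981], [-0.3381, 0.5257, -0.3520, -0.5242], [0.5071, 0.1838, -0.6733, 0.4709]], R = [[5.9161, 1.5213, 1.8593, 3.3806], [0.0000, 6.6847, -0.7223, 0.1282], [0.0000, 0.0000, 5.6587, 1.3796], [0.0000, 0.0000, 0.0000, 4.6531]]

w_1 = (-3, -3, 2, -2, 3); ‖w_1‖ = 5.9161, so q_1 = (-0.5071, -0.5071, 0.3381, -0.3381, 0.5071).
q_1·w_2 = (-0.5071)·3 + (-0.5071)·(-4) + 0.3381·3 + (-0.3381)·3 + 0.5071·2 = 1.5213.
u_2 = w_2 − 1.5213·q_1 = (3.7714, -3.2286, 2.4857, 3.5143, 1.2286).
‖u_2‖ = 6.6847, so q_2 = (0.5642, -0.4830, 0.3718, 0.5257, 0.1838).
q_1·w_3 = (-0.5071)·(-1) + (-0.5071)·(-1) + 0.3381·4 + (-0.3381)·(-3) + 0.5071·(-3) = 1.8593; q_2·w_3 = 0.5642·(-1) + (-0.4830)·(-1) + 0.3718·4 + 0.5257·(-3) + 0.1838·(-3) = -0.7223.
u_3 = w_3 − 1.8593·q_1 + 0.7223·q_2 = (0.3504, -0.4060, 3.6400, -1.9917, -3.8101).
‖u_3‖ = 5.6587, so q_3 = (0.0619, -0.0717, 0.6433, -0.3520, -0.6733).
q_1·w_4 = (-0.5071)·1 + (-0.5071)·0 + 0.3381·3 + (-0.3381)·(-4) + 0.5071·3 = 3.3806; q_2·w_4 = 0.5642·1 + (-0.4830)·0 + 0.3718·3 + 0.5257·(-4) + 0.1838·3 = 0.1282; q_3·w_4 = 0.0619·1 + (-0.0717)·0 + 0.6433·3 + (-0.3520)·(-4) + (-0.6733)·3 = 1.3796.
u_4 = w_4 − 3.3806·q_1 − 0.1282·q_2 − 1.3796·q_3 = (2.5565, 1.8752, 0.9220, -2.4390, 2.1911).
‖u_4‖ = 4.6531, so q_4 = (0.5494, 0.4030, 0.1981, -0.5242, 0.4709).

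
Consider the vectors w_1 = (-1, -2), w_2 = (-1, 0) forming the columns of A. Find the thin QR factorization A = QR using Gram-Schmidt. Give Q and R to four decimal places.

Q = [[-0.4472, -0.8944], [-0.8944, 0.4472]], R = [[2.2361, 0.4472], [0.0000, 0.8944]]

q_1 = w_1/‖w_1‖ = (-1, -2)/2.2361 = (-0.4472, -0.8944).
r_{12} = q_1·w_2 = 0.4472.
u_2 = w_2 − 0.4472·q_1 = (-0.8000, 0.4000).
‖u_2‖ = 0.8944, so q_2 = (-0.8944, 0.4472).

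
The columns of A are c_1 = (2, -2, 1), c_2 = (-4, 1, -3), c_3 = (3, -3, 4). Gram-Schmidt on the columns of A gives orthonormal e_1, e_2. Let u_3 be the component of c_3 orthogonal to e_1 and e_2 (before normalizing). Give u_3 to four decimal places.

u_3 = (-1.1538, -0.4615, 1.3846)

c_1 = (2, -2, 1); ‖c_1‖ = 3.0000, so e_1 = (0.6667, -0.6667, 0.3333).
e_1·c_2 = 0.6667·(-4) + (-0.6667)·1 + 0.3333·(-3) = -4.3333.
u_2 = c_2 + 4.3333·e_1 = (-1.1111, -1.8889, -1.5556).
‖u_2‖ = 2.6874, so e_2 = (-0.4134, -0.7029, -0.5788).
e_1·c_3 = 0.6667·3 + (-0.6667)·(-3) + 0.3333·4 = 5.3333; e_2·c_3 = (-0.4134)·3 + (-0.7029)·(-3) + (-0.5788)·4 = -1.4471.
u_3 = c_3 − 5.3333·e_1 + 1.4471·e_2 = (-1.1538, -0.4615, 1.3846).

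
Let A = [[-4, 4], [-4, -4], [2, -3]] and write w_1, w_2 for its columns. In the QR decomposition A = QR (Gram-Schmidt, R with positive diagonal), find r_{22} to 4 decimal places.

r_{22} = 6.3246

q_1 = w_1/‖w_1‖ = (-4, -4, 2)/6.0000 = (-0.6667, -0.6667, 0.3333).
r_{12} = q_1·w_2 = -1.0000.
u_2 = w_2 + 1.0000·q_1 = (3.3333, -4.6667, -2.6667).
r_{22} = ‖u_2‖ = 6.3246.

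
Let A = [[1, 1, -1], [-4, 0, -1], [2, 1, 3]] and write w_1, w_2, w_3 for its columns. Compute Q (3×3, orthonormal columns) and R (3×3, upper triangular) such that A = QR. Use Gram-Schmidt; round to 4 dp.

Q = [[0.2182, 0.6838, -0.6963], [-0.8729, 0.4558, 0.1741], [0.4364, 0.5698, 0.6963]], R = [[4.5826, 0.6547, 1.9640], [0.0000, 1.2536, 0.5698], [0.0000, 0.0000, 2.6112]]

w_1 = (1, -4, 2); ‖w_1‖ = 4.5826, so q_1 = (0.2182, -0.8729, 0.4364).
q_1·w_2 = 0.2182·1 + (-0.8729)·0 + 0.4364·1 = 0.6547.
u_2 = w_2 − 0.6547·q_1 = (0.8571, 0.5714, 0.7143).
‖u_2‖ = 1.2536, so q_2 = (0.6838, 0.4558, 0.5698).
q_1·w_3 = 0.2182·(-1) + (-0.8729)·(-1) + 0.4364·3 = 1.9640; q_2·w_3 = 0.6838·(-1) + 0.4558·(-1) + 0.5698·3 = 0.5698.
u_3 = w_3 − 1.9640·q_1 − 0.5698·q_2 = (-1.8182, 0.4545, 1.8182).
‖u_3‖ = 2.6112, so q_3 = (-0.6963, 0.1741, 0.6963).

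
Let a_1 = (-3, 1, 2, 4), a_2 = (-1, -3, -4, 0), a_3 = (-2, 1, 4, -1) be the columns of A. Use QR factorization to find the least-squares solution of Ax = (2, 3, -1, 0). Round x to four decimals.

x = (-0.0849, -0.8412, -0.8349)

a_1 = (-3, 1, 2, 4); ‖a_1‖ = 5.4772, so q_1 = (-0.5477, 0.1826, 0.3651, 0.7303).
q_1·a_2 = (-0.5477)·(-1) + 0.1826·(-3) + 0.3651·(-4) + 0.7303·0 = -1.4606.
u_2 = a_2 + 1.4606·q_1 = (-1.8000, -2.7333, -3.4667, 1.0667).
‖u_2‖ = 4.8854, so q_2 = (-0.3684, -0.5595, -0.7096, 0.2183).
q_1·a_3 = (-0.5477)·(-2) + 0.1826·1 + 0.3651·4 + 0.7303·(-1) = 2.0083; q_2·a_3 = (-0.3684)·(-2) + (-0.5595)·1 + (-0.7096)·4 + 0.2183·(-1) = -2.8794.
u_3 = a_3 − 2.0083·q_1 + 2.8794·q_2 = (-1.9609, -0.9777, 1.2235, -1.8380).
‖u_3‖ = 3.1106, so q_3 = (-0.6304, -0.3143, 0.3933, -0.5909).
Qᵀb = (-0.9129, -1.7058, -2.5970).
Back-substitute: x_3 = -2.5970/3.1106 = -0.8349.
x_2 = (-1.7058 + 2.8794·(-0.8349))/4.8854 = -0.8412.
x_1 = (-0.9129 + 1.4606·(-0.8412) − 2.0083·(-0.8349))/5.4772 = -0.0849.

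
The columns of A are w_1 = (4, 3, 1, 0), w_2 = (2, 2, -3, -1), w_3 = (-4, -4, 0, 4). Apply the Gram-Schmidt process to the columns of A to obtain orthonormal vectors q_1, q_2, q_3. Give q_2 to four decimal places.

q_2 = (0.0842, 0.2000, -0.9370, -0.2737)

w_1 = (4, 3, 1, 0); ‖w_1‖ = 5.0990, so q_1 = (0.7845, 0.5883, 0.1961, 0.0000).
q_1·w_2 = 0.7845·2 + 0.5883·2 + 0.1961·(-3) + 0.0000·(-1) = 2.1573.
u_2 = w_2 − 2.1573·q_1 = (0.3077, 0.7308, -3.4231, -1.0000).
‖u_2‖ = 3.6532, so q_2 = (0.0842, 0.2000, -0.9370, -0.2737).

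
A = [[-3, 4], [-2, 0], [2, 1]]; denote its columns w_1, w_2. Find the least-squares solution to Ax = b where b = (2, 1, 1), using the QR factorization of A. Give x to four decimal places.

e_1 = w_1/‖w_1‖ = (-3, -2, 2)/4.1231 = (-0.7276, -0.4851, 0.4851).
r_{12} = e_1·w_2 = -2.4254.
u_2 = w_2 + 2.4254·e_1 = (2.2353, -1.1765, 2.1765).
‖u_2‖ = 3.3343, so e_2 = (0.6704, -0.3528, 0.6527).
Qᵀb = (-1.4552, 1.6407).
Back-substitute: x_2 = 1.6407/3.3343 = 0.4921.
x_1 = (-1.4552 + 2.4254·0.4921)/4.1231 = -0.0635.

x = (-0.0635, 0.4921)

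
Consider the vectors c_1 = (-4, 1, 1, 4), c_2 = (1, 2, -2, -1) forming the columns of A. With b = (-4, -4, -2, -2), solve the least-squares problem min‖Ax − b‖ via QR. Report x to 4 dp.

c_1 = (-4, 1, 1, 4); ‖c_1‖ = 5.8310, so e_1 = (-0.6860, 0.1715, 0.1715, 0.6860).
e_1·c_2 = (-0.6860)·1 + 0.1715·2 + 0.1715·(-2) + 0.6860·(-1) = -1.3720.
u_2 = c_2 + 1.3720·e_1 = (0.0588, 2.2353, -1.7647, -0.0588).
‖u_2‖ = 2.8491, so e_2 = (0.0206, 0.7845, -0.6194, -0.0206).
Qᵀb = (0.3430, -1.9407).
Back-substitute: x_2 = -1.9407/2.8491 = -0.6812.
x_1 = (0.3430 + 1.3720·(-0.6812))/5.8310 = -0.1014.

x = (-0.1014, -0.6812)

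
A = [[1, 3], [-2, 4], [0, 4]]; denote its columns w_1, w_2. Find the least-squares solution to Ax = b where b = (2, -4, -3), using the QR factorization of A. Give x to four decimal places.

q_1 = w_1/‖w_1‖ = (1, -2, 0)/2.2361 = (0.4472, -0.8944, 0.0000).
r_{12} = q_1·w_2 = -2.2361.
u_2 = w_2 + 2.2361·q_1 = (4.0000, 2.0000, 4.0000).
‖u_2‖ = 6.0000, so q_2 = (0.6667, 0.3333, 0.6667).
Qᵀb = (4.4721, -2.0000).
Back-substitute: x_2 = -2.0000/6.0000 = -0.3333.
x_1 = (4.4721 + 2.2361·(-0.3333))/2.2361 = 1.6667.

x = (1.6667, -0.3333)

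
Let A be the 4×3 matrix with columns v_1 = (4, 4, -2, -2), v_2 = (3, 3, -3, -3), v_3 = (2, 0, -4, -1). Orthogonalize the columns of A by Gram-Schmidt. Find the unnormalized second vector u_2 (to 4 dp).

e_1 = v_1/‖v_1‖ = (4, 4, -2, -2)/6.3246 = (0.6325, 0.6325, -0.3162, -0.3162).
r_{12} = e_1·v_2 = 5.6921.
u_2 = v_2 − 5.6921·e_1 = (-0.6000, -0.6000, -1.2000, -1.2000).

u_2 = (-0.6000, -0.6000, -1.2000, -1.2000)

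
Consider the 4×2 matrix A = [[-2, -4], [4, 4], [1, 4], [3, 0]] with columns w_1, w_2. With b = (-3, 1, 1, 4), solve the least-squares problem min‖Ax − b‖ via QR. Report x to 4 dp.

w_1 = (-2, 4, 1, 3); ‖w_1‖ = 5.4772, so q_1 = (-0.3651, 0.7303, 0.1826, 0.5477).
q_1·w_2 = (-0.3651)·(-4) + 0.7303·4 + 0.1826·4 + 0.5477·0 = 5.1121.
u_2 = w_2 − 5.1121·q_1 = (-2.1333, 0.2667, 3.0667, -2.8000).
‖u_2‖ = 4.6762, so q_2 = (-0.4562, 0.0570, 0.6558, -0.5988).
Qᵀb = (4.1992, -0.3136).
Back-substitute: x_2 = -0.3136/4.6762 = -0.0671.
x_1 = (4.1992 − 5.1121·(-0.0671))/5.4772 = 0.8293.

x = (0.8293, -0.0671)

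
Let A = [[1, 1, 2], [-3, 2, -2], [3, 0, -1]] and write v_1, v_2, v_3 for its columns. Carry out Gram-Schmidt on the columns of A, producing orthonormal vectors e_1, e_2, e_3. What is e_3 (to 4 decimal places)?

v_1 = (1, -3, 3); ‖v_1‖ = 4.3589, so e_1 = (0.2294, -0.6882, 0.6882).
e_1·v_2 = 0.2294·1 + (-0.6882)·2 + 0.6882·0 = -1.1471.
u_2 = v_2 + 1.1471·e_1 = (1.2632, 1.2105, 0.7895).
‖u_2‖ = 1.9194, so e_2 = (0.6581, 0.6307, 0.4113).
e_1·v_3 = 0.2294·2 + (-0.6882)·(-2) + 0.6882·(-1) = 1.1471; e_2·v_3 = 0.6581·2 + 0.6307·(-2) + 0.4113·(-1) = -0.3565.
u_3 = v_3 − 1.1471·e_1 + 0.3565·e_2 = (1.9714, -0.9857, -1.6429).
‖u_3‖ = 2.7490, so e_3 = (0.7171, -0.3586, -0.5976).

e_3 = (0.7171, -0.3586, -0.5976)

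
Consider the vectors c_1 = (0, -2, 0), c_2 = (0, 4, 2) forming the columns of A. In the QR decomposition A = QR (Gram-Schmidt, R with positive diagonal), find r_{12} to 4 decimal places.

r_{12} = -4.0000

e_1 = c_1/‖c_1‖ = (0, -2, 0)/2.0000 = (0.0000, -1.0000, 0.0000).
r_{12} = e_1·c_2 = -4.0000.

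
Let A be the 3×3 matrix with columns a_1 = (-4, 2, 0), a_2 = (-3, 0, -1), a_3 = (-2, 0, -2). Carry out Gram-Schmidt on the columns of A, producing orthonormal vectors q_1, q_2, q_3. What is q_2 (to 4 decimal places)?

q_2 = (-0.3586, -0.7171, -0.5976)

q_1 = a_1/‖a_1‖ = (-4, 2, 0)/4.4721 = (-0.8944, 0.4472, 0.0000).
r_{12} = q_1·a_2 = 2.6833.
u_2 = a_2 − 2.6833·q_1 = (-0.6000, -1.2000, -1.0000).
‖u_2‖ = 1.6733, so q_2 = (-0.3586, -0.7171, -0.5976).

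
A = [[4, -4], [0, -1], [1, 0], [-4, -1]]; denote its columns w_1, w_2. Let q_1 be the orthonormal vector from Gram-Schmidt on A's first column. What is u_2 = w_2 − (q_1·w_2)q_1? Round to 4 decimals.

q_1 = w_1/‖w_1‖ = (4, 0, 1, -4)/5.7446 = (0.6963, 0.0000, 0.1741, -0.6963).
r_{12} = q_1·w_2 = -2.0889.
u_2 = w_2 + 2.0889·q_1 = (-2.5455, -1.0000, 0.3636, -2.4545).

u_2 = (-2.5455, -1.0000, 0.3636, -2.4545)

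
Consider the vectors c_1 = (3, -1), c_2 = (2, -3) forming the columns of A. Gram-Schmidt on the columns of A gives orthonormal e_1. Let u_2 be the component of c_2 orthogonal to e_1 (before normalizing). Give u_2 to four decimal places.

u_2 = (-0.7000, -2.1000)

c_1 = (3, -1); ‖c_1‖ = 3.1623, so e_1 = (0.9487, -0.3162).
e_1·c_2 = 0.9487·2 + (-0.3162)·(-3) = 2.8460.
u_2 = c_2 − 2.8460·e_1 = (-0.7000, -2.1000).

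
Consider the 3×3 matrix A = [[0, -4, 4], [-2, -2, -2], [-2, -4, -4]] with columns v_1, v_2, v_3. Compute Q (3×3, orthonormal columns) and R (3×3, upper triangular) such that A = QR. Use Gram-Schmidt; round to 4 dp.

v_1 = (0, -2, -2); ‖v_1‖ = 2.8284, so e_1 = (0.0000, -0.7071, -0.7071).
e_1·v_2 = 0.0000·(-4) + (-0.7071)·(-2) + (-0.7071)·(-4) = 4.2426.
u_2 = v_2 − 4.2426·e_1 = (-4.0000, 1.0000, -1.0000).
‖u_2‖ = 4.2426, so e_2 = (-0.9428, 0.2357, -0.2357).
e_1·v_3 = 0.0000·4 + (-0.7071)·(-2) + (-0.7071)·(-4) = 4.2426; e_2·v_3 = (-0.9428)·4 + 0.2357·(-2) + (-0.2357)·(-4) = -3.2998.
u_3 = v_3 − 4.2426·e_1 + 3.2998·e_2 = (0.8889, 1.7778, -1.7778).
‖u_3‖ = 2.6667, so e_3 = (0.3333, 0.6667, -0.6667).

Q = [[0.0000, -0.9428, 0.3333], [-0.7071, 0.2357, 0.6667], [-0.7071, -0.2357, -0.6667]], R = [[2.8284, 4.2426, 4.2426], [0.0000, 4.2426, -3.2998], [0.0000, 0.0000, 2.6667]]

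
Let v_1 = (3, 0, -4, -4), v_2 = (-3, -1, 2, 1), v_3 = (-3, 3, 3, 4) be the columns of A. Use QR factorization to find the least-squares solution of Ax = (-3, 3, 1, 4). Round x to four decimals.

q_1 = v_1/‖v_1‖ = (3, 0, -4, -4)/6.4031 = (0.4685, 0.0000, -0.6247, -0.6247).
r_{12} = q_1·v_2 = -3.2796.
u_2 = v_2 + 3.2796·q_1 = (-1.4634, -1.0000, -0.0488, -1.0488).
‖u_2‖ = 2.0601, so q_2 = (-0.7104, -0.4854, -0.0237, -0.5091).
r_{13} = q_1·v_3 = -5.7784; r_{23} = q_2·v_3 = -1.4326.
u_3 = v_3 + 5.7784·q_1 + 1.4326·q_2 = (-1.3103, 2.3046, -0.6437, -0.3391).
‖u_3‖ = 2.7491, so q_3 = (-0.4766, 0.8383, -0.2341, -0.1233).
Qᵀb = (-4.5290, -1.3852, 3.2174).
Back-substitute: x_3 = 3.2174/2.7491 = 1.1703.
x_2 = (-1.3852 + 1.4326·1.1703)/2.0601 = 0.1414.
x_1 = (-4.5290 + 3.2796·0.1414 + 5.7784·1.1703)/6.4031 = 0.4213.

x = (0.4213, 0.1414, 1.1703)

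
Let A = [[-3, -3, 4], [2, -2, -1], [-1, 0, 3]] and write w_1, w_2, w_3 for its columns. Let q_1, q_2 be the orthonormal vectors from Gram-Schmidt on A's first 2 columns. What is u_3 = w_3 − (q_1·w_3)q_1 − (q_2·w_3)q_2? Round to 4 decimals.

u_3 = (-0.3185, 0.4777, 1.9108)

w_1 = (-3, 2, -1); ‖w_1‖ = 3.7417, so q_1 = (-0.8018, 0.5345, -0.2673).
q_1·w_2 = (-0.8018)·(-3) + 0.5345·(-2) + (-0.2673)·0 = 1.3363.
u_2 = w_2 − 1.3363·q_1 = (-1.9286, -2.7143, 0.3571).
‖u_2‖ = 3.3488, so q_2 = (-0.5759, -0.8105, 0.1066).
q_1·w_3 = (-0.8018)·4 + 0.5345·(-1) + (-0.2673)·3 = -4.5434; q_2·w_3 = (-0.5759)·4 + (-0.8105)·(-1) + 0.1066·3 = -1.1731.
u_3 = w_3 + 4.5434·q_1 + 1.1731·q_2 = (-0.3185, 0.4777, 1.9108).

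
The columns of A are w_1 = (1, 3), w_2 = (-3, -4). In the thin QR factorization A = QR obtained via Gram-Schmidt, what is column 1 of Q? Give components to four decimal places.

w_1 = (1, 3); ‖w_1‖ = 3.1623, so q_1 = (0.3162, 0.9487).

q_1 = (0.3162, 0.9487)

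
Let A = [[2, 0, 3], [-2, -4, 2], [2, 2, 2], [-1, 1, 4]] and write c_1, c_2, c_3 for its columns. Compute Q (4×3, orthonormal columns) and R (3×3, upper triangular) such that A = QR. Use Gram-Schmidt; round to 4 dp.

q_1 = c_1/‖c_1‖ = (2, -2, 2, -1)/3.6056 = (0.5547, -0.5547, 0.5547, -0.2774).
r_{12} = q_1·c_2 = 3.0509.
u_2 = c_2 − 3.0509·q_1 = (-1.6923, -2.3077, 0.3077, 1.8462).
‖u_2‖ = 3.4194, so q_2 = (-0.4949, -0.6749, 0.0900, 0.5399).
r_{13} = q_1·c_3 = 0.5547; r_{23} = q_2·c_3 = -0.4949.
u_3 = c_3 − 0.5547·q_1 + 0.4949·q_2 = (2.4474, 1.9737, 1.7368, 4.4211).
‖u_3‖ = 5.6963, so q_3 = (0.4296, 0.3465, 0.3049, 0.7761).

Q = [[0.5547, -0.4949, 0.4296], [-0.5547, -0.6749, 0.3465], [0.5547, 0.0900, 0.3049], [-0.2774, 0.5399, 0.7761]], R = [[3.6056, 3.0509, 0.5547], [0.0000, 3.4194, -0.4949], [0.0000, 0.0000, 5.6963]]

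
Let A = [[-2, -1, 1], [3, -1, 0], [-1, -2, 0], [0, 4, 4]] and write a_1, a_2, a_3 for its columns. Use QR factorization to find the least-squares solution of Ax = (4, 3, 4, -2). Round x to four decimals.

x = (0.2072, -2.2868, 1.8069)

a_1 = (-2, 3, -1, 0); ‖a_1‖ = 3.7417, so e_1 = (-0.5345, 0.8018, -0.2673, 0.0000).
e_1·a_2 = (-0.5345)·(-1) + 0.8018·(-1) + (-0.2673)·(-2) + 0.0000·4 = 0.2673.
u_2 = a_2 − 0.2673·e_1 = (-0.8571, -1.2143, -1.9286, 4.0000).
‖u_2‖ = 4.6828, so e_2 = (-0.1830, -0.2593, -0.4118, 0.8542).
e_1·a_3 = (-0.5345)·1 + 0.8018·0 + (-0.2673)·0 + 0.0000·4 = -0.5345; e_2·a_3 = (-0.1830)·1 + (-0.2593)·0 + (-0.4118)·0 + 0.8542·4 = 3.2337.
u_3 = a_3 + 0.5345·e_1 − 3.2337·e_2 = (1.3062, 1.2671, 1.1889, 1.2378).
‖u_3‖ = 2.5015, so e_3 = (0.5222, 0.5065, 0.4753, 0.4948).
Qᵀb = (-0.8018, -4.8658, 4.5198).
Back-substitute: x_3 = 4.5198/2.5015 = 1.8069.
x_2 = (-4.8658 − 3.2337·1.8069)/4.6828 = -2.2868.
x_1 = (-0.8018 − 0.2673·(-2.2868) + 0.5345·1.8069)/3.7417 = 0.2072.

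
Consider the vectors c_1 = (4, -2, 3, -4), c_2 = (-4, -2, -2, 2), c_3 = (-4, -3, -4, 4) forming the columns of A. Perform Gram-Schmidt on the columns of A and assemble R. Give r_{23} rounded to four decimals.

r_{23} = 4.4537

c_1 = (4, -2, 3, -4); ‖c_1‖ = 6.7082, so q_1 = (0.5963, -0.2981, 0.4472, -0.5963).
q_1·c_2 = 0.5963·(-4) + (-0.2981)·(-2) + 0.4472·(-2) + (-0.5963)·2 = -3.8759.
u_2 = c_2 + 3.8759·q_1 = (-1.6889, -3.1556, -0.2667, -0.3111).
‖u_2‖ = 3.6025, so q_2 = (-0.4688, -0.8759, -0.0740, -0.0864).
r_{23} = q_2·c_3 = 4.4537.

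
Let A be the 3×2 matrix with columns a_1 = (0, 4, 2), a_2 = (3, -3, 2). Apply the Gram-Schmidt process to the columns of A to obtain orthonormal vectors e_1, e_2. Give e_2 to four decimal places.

e_2 = (0.6919, -0.3229, 0.6458)

a_1 = (0, 4, 2); ‖a_1‖ = 4.4721, so e_1 = (0.0000, 0.8944, 0.4472).
e_1·a_2 = 0.0000·3 + 0.8944·(-3) + 0.4472·2 = -1.7889.
u_2 = a_2 + 1.7889·e_1 = (3.0000, -1.4000, 2.8000).
‖u_2‖ = 4.3359, so e_2 = (0.6919, -0.3229, 0.6458).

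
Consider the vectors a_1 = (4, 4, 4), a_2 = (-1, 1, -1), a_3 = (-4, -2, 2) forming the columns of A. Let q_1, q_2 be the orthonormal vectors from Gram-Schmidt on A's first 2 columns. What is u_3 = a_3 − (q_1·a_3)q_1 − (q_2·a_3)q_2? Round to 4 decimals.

a_1 = (4, 4, 4); ‖a_1‖ = 6.9282, so q_1 = (0.5774, 0.5774, 0.5774).
q_1·a_2 = 0.5774·(-1) + 0.5774·1 + 0.5774·(-1) = -0.5774.
u_2 = a_2 + 0.5774·q_1 = (-0.6667, 1.3333, -0.6667).
‖u_2‖ = 1.6330, so q_2 = (-0.4082, 0.8165, -0.4082).
q_1·a_3 = 0.5774·(-4) + 0.5774·(-2) + 0.5774·2 = -2.3094; q_2·a_3 = (-0.4082)·(-4) + 0.8165·(-2) + (-0.4082)·2 = -0.8165.
u_3 = a_3 + 2.3094·q_1 + 0.8165·q_2 = (-3.0000, 0.0000, 3.0000).

u_3 = (-3.0000, 0.0000, 3.0000)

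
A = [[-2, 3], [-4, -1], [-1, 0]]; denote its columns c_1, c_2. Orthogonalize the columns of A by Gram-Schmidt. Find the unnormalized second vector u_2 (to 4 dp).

c_1 = (-2, -4, -1); ‖c_1‖ = 4.5826, so e_1 = (-0.4364, -0.8729, -0.2182).
e_1·c_2 = (-0.4364)·3 + (-0.8729)·(-1) + (-0.2182)·0 = -0.4364.
u_2 = c_2 + 0.4364·e_1 = (2.8095, -1.3810, -0.0952).

u_2 = (2.8095, -1.3810, -0.0952)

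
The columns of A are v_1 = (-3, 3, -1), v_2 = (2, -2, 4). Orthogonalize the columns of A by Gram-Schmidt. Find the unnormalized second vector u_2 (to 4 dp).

u_2 = (-0.5263, 0.5263, 3.1579)

v_1 = (-3, 3, -1); ‖v_1‖ = 4.3589, so q_1 = (-0.6882, 0.6882, -0.2294).
q_1·v_2 = (-0.6882)·2 + 0.6882·(-2) + (-0.2294)·4 = -3.6707.
u_2 = v_2 + 3.6707·q_1 = (-0.5263, 0.5263, 3.1579).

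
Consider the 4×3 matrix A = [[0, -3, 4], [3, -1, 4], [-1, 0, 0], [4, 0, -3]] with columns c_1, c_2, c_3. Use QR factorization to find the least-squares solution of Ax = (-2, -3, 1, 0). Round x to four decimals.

e_1 = c_1/‖c_1‖ = (0, 3, -1, 4)/5.0990 = (0.0000, 0.5883, -0.1961, 0.7845).
r_{12} = e_1·c_2 = -0.5883.
u_2 = c_2 + 0.5883·e_1 = (-3.0000, -0.6538, -0.1154, 0.4615).
‖u_2‖ = 3.1071, so e_2 = (-0.9655, -0.2104, -0.0371, 0.1485).
r_{13} = e_1·c_3 = 0.0000; r_{23} = e_2·c_3 = -5.1496.
u_3 = c_3 + 0.0000·e_1 + 5.1496·e_2 = (-0.9721, 2.9163, -0.1912, -2.2351).
‖u_3‖ = 3.8055, so e_3 = (-0.2554, 0.7663, -0.0503, -0.5873).
Qᵀb = (-1.9612, 2.5253, -1.8384).
Back-substitute: x_3 = -1.8384/3.8055 = -0.4831.
x_2 = (2.5253 + 5.1496·(-0.4831))/3.1071 = 0.0121.
x_1 = (-1.9612 + 0.5883·0.0121 + 0.0000·(-0.4831))/5.0990 = -0.3832.

x = (-0.3832, 0.0121, -0.4831)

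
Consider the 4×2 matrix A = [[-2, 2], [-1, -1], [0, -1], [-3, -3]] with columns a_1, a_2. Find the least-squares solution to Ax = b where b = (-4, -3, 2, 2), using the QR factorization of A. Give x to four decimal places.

x = (0.8793, -1.2184)

a_1 = (-2, -1, 0, -3); ‖a_1‖ = 3.7417, so q_1 = (-0.5345, -0.2673, 0.0000, -0.8018).
q_1·a_2 = (-0.5345)·2 + (-0.2673)·(-1) + 0.0000·(-1) + (-0.8018)·(-3) = 1.6036.
u_2 = a_2 − 1.6036·q_1 = (2.8571, -0.5714, -1.0000, -1.7143).
‖u_2‖ = 3.5254, so q_2 = (0.8104, -0.1621, -0.2837, -0.4863).
Qᵀb = (1.3363, -4.2953).
Back-substitute: x_2 = -4.2953/3.5254 = -1.2184.
x_1 = (1.3363 − 1.6036·(-1.2184))/3.7417 = 0.8793.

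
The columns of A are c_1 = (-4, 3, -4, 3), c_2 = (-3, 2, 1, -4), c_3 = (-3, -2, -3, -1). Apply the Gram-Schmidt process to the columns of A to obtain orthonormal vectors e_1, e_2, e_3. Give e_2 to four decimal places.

c_1 = (-4, 3, -4, 3); ‖c_1‖ = 7.0711, so e_1 = (-0.5657, 0.4243, -0.5657, 0.4243).
e_1·c_2 = (-0.5657)·(-3) + 0.4243·2 + (-0.5657)·1 + 0.4243·(-4) = 0.2828.
u_2 = c_2 − 0.2828·e_1 = (-2.8400, 1.8800, 1.1600, -4.1200).
‖u_2‖ = 5.4699, so e_2 = (-0.5192, 0.3437, 0.2121, -0.7532).

e_2 = (-0.5192, 0.3437, 0.2121, -0.7532)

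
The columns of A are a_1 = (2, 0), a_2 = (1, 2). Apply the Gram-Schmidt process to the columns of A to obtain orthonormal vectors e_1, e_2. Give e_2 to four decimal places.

a_1 = (2, 0); ‖a_1‖ = 2.0000, so e_1 = (1.0000, 0.0000).
e_1·a_2 = 1.0000·1 + 0.0000·2 = 1.0000.
u_2 = a_2 − 1.0000·e_1 = (0.0000, 2.0000).
‖u_2‖ = 2.0000, so e_2 = (0.0000, 1.0000).

e_2 = (0.0000, 1.0000)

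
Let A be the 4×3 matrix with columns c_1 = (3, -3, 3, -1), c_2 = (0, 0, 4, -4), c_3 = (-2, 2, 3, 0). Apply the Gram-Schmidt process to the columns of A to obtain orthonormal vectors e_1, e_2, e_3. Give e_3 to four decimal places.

e_1 = c_1/‖c_1‖ = (3, -3, 3, -1)/5.2915 = (0.5669, -0.5669, 0.5669, -0.1890).
r_{12} = e_1·c_2 = 3.0237.
u_2 = c_2 − 3.0237·e_1 = (-1.7143, 1.7143, 2.2857, -3.4286).
‖u_2‖ = 4.7809, so e_2 = (-0.3586, 0.3586, 0.4781, -0.7171).
r_{13} = e_1·c_3 = -0.5669; r_{23} = e_2·c_3 = 2.8685.
u_3 = c_3 + 0.5669·e_1 − 2.8685·e_2 = (-0.6500, 0.6500, 1.9500, 1.9500).
‖u_3‖ = 2.9069, so e_3 = (-0.2236, 0.2236, 0.6708, 0.6708).

e_3 = (-0.2236, 0.2236, 0.6708, 0.6708)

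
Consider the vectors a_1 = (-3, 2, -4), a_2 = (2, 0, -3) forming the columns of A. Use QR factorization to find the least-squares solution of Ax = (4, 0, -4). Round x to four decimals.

e_1 = a_1/‖a_1‖ = (-3, 2, -4)/5.3852 = (-0.5571, 0.3714, -0.7428).
r_{12} = e_1·a_2 = 1.1142.
u_2 = a_2 − 1.1142·e_1 = (2.6207, -0.4138, -2.1724).
‖u_2‖ = 3.4291, so e_2 = (0.7643, -0.1207, -0.6335).
Qᵀb = (0.7428, 5.5911).
Back-substitute: x_2 = 5.5911/3.4291 = 1.6305.
x_1 = (0.7428 − 1.1142·1.6305)/5.3852 = -0.1994.

x = (-0.1994, 1.6305)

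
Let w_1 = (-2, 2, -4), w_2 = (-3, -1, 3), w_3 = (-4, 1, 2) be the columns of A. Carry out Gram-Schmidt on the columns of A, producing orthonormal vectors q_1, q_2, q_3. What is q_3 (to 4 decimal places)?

q_1 = w_1/‖w_1‖ = (-2, 2, -4)/4.8990 = (-0.4082, 0.4082, -0.8165).
r_{12} = q_1·w_2 = -1.6330.
u_2 = w_2 + 1.6330·q_1 = (-3.6667, -0.3333, 1.6667).
‖u_2‖ = 4.0415, so q_2 = (-0.9073, -0.0825, 0.4124).
r_{13} = q_1·w_3 = 0.4082; r_{23} = q_2·w_3 = 4.3714.
u_3 = w_3 − 0.4082·q_1 − 4.3714·q_2 = (0.1327, 1.1939, 0.5306).
‖u_3‖ = 1.3132, so q_3 = (0.1010, 0.9091, 0.4041).

q_3 = (0.1010, 0.9091, 0.4041)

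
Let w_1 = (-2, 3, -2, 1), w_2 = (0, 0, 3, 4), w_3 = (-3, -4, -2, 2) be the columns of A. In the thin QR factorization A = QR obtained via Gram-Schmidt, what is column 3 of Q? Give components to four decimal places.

q_3 = (-0.5204, -0.7027, -0.3881, 0.2911)

w_1 = (-2, 3, -2, 1); ‖w_1‖ = 4.2426, so q_1 = (-0.4714, 0.7071, -0.4714, 0.2357).
q_1·w_2 = (-0.4714)·0 + 0.7071·0 + (-0.4714)·3 + 0.2357·4 = -0.4714.
u_2 = w_2 + 0.4714·q_1 = (-0.2222, 0.3333, 2.7778, 4.1111).
‖u_2‖ = 4.9777, so q_2 = (-0.0446, 0.0670, 0.5580, 0.8259).
q_1·w_3 = (-0.4714)·(-3) + 0.7071·(-4) + (-0.4714)·(-2) + 0.2357·2 = 0.0000; q_2·w_3 = (-0.0446)·(-3) + 0.0670·(-4) + 0.5580·(-2) + 0.8259·2 = 0.4018.
u_3 = w_3 − 0.0000·q_1 − 0.4018·q_2 = (-2.9821, -4.0269, -2.2242, 1.6682).
‖u_3‖ = 5.7305, so q_3 = (-0.5204, -0.7027, -0.3881, 0.2911).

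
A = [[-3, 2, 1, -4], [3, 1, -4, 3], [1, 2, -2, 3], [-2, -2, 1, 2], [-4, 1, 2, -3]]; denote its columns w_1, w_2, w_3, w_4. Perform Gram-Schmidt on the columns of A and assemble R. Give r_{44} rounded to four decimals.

r_{44} = 3.0113

w_1 = (-3, 3, 1, -2, -4); ‖w_1‖ = 6.2450, so q_1 = (-0.4804, 0.4804, 0.1601, -0.3203, -0.6405).
q_1·w_2 = (-0.4804)·2 + 0.4804·1 + 0.1601·2 + (-0.3203)·(-2) + (-0.6405)·1 = -0.1601.
u_2 = w_2 + 0.1601·q_1 = (1.9231, 1.0769, 2.0256, -2.0513, 0.8974).
‖u_2‖ = 3.7382, so q_2 = (0.5144, 0.2881, 0.5419, -0.5487, 0.2401).
q_1·w_3 = (-0.4804)·1 + 0.4804·(-4) + 0.1601·(-2) + (-0.3203)·1 + (-0.6405)·2 = -4.3235; q_2·w_3 = 0.5144·1 + 0.2881·(-4) + 0.5419·(-2) + (-0.5487)·1 + 0.2401·2 = -1.7902.
u_3 = w_3 + 4.3235·q_1 + 1.7902·q_2 = (-0.1560, -1.4073, -0.3376, -1.3670, -0.3394).
‖u_3‖ = 2.0255, so q_3 = (-0.0770, -0.6948, -0.1667, -0.6749, -0.1676).
q_1·w_4 = (-0.4804)·(-4) + 0.4804·3 + 0.1601·3 + (-0.3203)·2 + (-0.6405)·(-3) = 5.1241; q_2·w_4 = 0.5144·(-4) + 0.2881·3 + 0.5419·3 + (-0.5487)·2 + 0.2401·(-3) = -1.3855; q_3·w_4 = (-0.0770)·(-4) + (-0.6948)·3 + (-0.1667)·3 + (-0.6749)·2 + (-0.1676)·(-3) = -3.1234.
u_4 = w_4 − 5.1241·q_1 + 1.3855·q_2 + 3.1234·q_3 = (-1.0662, -1.2326, 2.4097, 0.7728, 0.0912).
r_{44} = ‖u_4‖ = 3.0113.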